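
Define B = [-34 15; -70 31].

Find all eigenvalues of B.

-4, 1

det(B - tI) = (-34 - t)(31 - t) - (15)·(-70) = t^2 + 3t - 4.
This factors as (t + 4)·(t - 1) = 0.
Eigenvalues: -4, 1.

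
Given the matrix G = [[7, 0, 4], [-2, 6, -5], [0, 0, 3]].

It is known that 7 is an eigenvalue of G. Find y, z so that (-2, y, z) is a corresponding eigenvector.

We need (G - 7I)v = 0.
G - 7I = [[0, 0, 4], [-2, -1, -5], [0, 0, -4]].
Row 1: (0)·-2 + (0)·y + (4)·z = 0
Row 2: (-2)·-2 + (-1)·y + (-5)·z = 0
Row 3: (0)·-2 + (0)·y + (-4)·z = 0
Solving gives y = 4, z = 0.
Check: G·(-2, 4, 0) = (-14, 28, 0) = 7·(-2, 4, 0).

4, 0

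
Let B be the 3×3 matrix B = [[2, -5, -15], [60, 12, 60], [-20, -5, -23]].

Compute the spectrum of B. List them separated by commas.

Compute the characteristic polynomial p(μ) = det(μI - B).
Cofactor expansion gives p(μ) = μ^3 + 9μ^2 + 2μ - 48.
Since p(-3) = 0, μ = -3 is a root.
Factor out (μ + 3): p(μ) = (μ + 3)·(μ^2 + 6μ - 16).
The quadratic factors as (μ + 8)·(μ - 2).
Eigenvalues: -8, -3, 2.

-8, -3, 2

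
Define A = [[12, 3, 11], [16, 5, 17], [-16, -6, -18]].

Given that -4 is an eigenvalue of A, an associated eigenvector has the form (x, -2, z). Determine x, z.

We need (A + 4I)v = 0.
A + 4I = [[16, 3, 11], [16, 9, 17], [-16, -6, -14]].
Row 1: (16)·x + (3)·-2 + (11)·z = 0
Row 2: (16)·x + (9)·-2 + (17)·z = 0
Row 3: (-16)·x + (-6)·-2 + (-14)·z = 0
Solving gives x = -1, z = 2.
Check: A·(-1, -2, 2) = (4, 8, -8) = -4·(-1, -2, 2).

-1, 2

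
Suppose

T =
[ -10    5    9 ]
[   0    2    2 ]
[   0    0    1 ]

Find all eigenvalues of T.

-10, 1, 2

T is upper triangular, so its eigenvalues are the diagonal entries.
Diagonal: -10, 2, 1.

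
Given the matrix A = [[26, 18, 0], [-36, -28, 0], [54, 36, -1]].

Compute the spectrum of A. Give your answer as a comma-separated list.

-10, -1, 8

The characteristic polynomial is p(r) = det(rI - A).
Expanding the 3×3 determinant: p(r) = r^3 + 3r^2 - 78r - 80.
Rational-root test: r = 8 gives p(8) = 0.
Dividing by (r - 8) leaves r^2 + 11r + 10.
The quadratic factors as (r + 10)·(r + 1).
Eigenvalues: -10, -1, 8.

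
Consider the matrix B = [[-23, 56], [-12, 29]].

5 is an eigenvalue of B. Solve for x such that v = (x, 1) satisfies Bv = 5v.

2

We need (B - 5I)v = 0.
B - 5I = [[-28, 56], [-12, 24]].
Row 1: (-28)·x + (56)·1 = 0
Row 2: (-12)·x + (24)·1 = 0
Solving gives x = 2.
Check: B·(2, 1) = (10, 5) = 5·(2, 1).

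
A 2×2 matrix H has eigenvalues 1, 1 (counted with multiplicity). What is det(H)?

1

det(H) is the product of the eigenvalues: (1) · (1) = 1.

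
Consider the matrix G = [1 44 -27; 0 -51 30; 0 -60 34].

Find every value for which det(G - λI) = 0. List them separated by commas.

-11, -6, 1

Compute the characteristic polynomial p(t) = det(tI - G).
Expanding along the first row, p(t) = t^3 + 16t^2 + 49t - 66.
Try t = 1: p(1) = 0, so 1 is a root.
Factor out (t - 1): p(t) = (t - 1)·(t^2 + 17t + 66).
The quadratic factors as (t + 11)·(t + 6).
Eigenvalues: -11, -6, 1.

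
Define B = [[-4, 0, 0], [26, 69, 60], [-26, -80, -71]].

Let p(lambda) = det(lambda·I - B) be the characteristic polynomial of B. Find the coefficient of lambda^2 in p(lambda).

6

The coefficient of lambda^2 of det(lambda·I - B) is −trace(B).
trace(B) = (-4) + (69) + (-71) = -6, so the coefficient is 6.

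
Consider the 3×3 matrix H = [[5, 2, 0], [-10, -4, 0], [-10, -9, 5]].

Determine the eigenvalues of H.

Compute the characteristic polynomial p(t) = det(tI - H).
Expanding along the first row, p(t) = t^3 - 6t^2 + 5t.
Rational-root test: t = 0 gives p(0) = 0.
Factor out t: p(t) = t·(t^2 - 6t + 5).
The quadratic factors as (t - 1)·(t - 5).
Eigenvalues: 0, 1, 5.

0, 1, 5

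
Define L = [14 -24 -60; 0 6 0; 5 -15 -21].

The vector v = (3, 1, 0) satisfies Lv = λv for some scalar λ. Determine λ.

6

Compute Lv: L·(3, 1, 0) = (18, 6, 0).
Since Lv = λv, compare component 1: 18 = λ·3, so λ = 6.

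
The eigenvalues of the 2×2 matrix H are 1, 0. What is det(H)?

0

det(H) is the product of the eigenvalues: (1) · (0) = 0.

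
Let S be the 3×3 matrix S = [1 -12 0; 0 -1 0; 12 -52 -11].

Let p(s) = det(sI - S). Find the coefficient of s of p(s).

p(s) = s^3 + 11s^2 - s - 11.
The coefficient of s is -1.

-1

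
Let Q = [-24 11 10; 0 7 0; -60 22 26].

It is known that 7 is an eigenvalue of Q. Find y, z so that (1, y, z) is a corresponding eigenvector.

We need (Q - 7I)v = 0.
Q - 7I = [[-31, 11, 10], [0, 0, 0], [-60, 22, 19]].
Row 1: (-31)·1 + (11)·y + (10)·z = 0
Row 2: (0)·1 + (0)·y + (0)·z = 0
Row 3: (-60)·1 + (22)·y + (19)·z = 0
Solving gives y = 1, z = 2.
Check: Q·(1, 1, 2) = (7, 7, 14) = 7·(1, 1, 2).

1, 2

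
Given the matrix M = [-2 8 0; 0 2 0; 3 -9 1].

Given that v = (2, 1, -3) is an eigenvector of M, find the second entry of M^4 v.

First find the eigenvalue: Mv = (4, 2, -6) = 2·(2, 1, -3), so λ = 2.
Then M^4 v = λ^4·v = 2^4·(2, 1, -3) = 16·(2, 1, -3) = (32, 16, -48).

16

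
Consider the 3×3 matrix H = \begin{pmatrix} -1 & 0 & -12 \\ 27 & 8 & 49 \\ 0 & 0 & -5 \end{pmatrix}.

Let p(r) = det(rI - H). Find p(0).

p(0) = det(0·I − H) = det(−H) = (−1)^3·det(H).
det(H) = 40, so p(0) = -40.

-40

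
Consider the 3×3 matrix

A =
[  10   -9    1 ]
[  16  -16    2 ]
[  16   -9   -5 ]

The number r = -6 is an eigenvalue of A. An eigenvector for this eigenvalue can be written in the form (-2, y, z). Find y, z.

-4, -4

We need (A + 6I)v = 0.
A + 6I = [[16, -9, 1], [16, -10, 2], [16, -9, 1]].
Row 1: (16)·-2 + (-9)·y + (1)·z = 0
Row 2: (16)·-2 + (-10)·y + (2)·z = 0
Row 3: (16)·-2 + (-9)·y + (1)·z = 0
Solving gives y = -4, z = -4.
Check: A·(-2, -4, -4) = (12, 24, 24) = -6·(-2, -4, -4).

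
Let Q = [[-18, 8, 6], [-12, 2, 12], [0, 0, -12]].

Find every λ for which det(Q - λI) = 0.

Compute the characteristic polynomial p(lambda) = det(lambda·I - Q).
Expanding along the first row, p(lambda) = lambda^3 + 28·lambda^2 + 252·lambda + 720.
Since p(-6) = 0, lambda = -6 is a root.
Dividing by (lambda + 6) leaves lambda^2 + 22·lambda + 120.
The quadratic factors as (lambda + 12)·(lambda + 10).
Eigenvalues: -12, -10, -6.

-12, -10, -6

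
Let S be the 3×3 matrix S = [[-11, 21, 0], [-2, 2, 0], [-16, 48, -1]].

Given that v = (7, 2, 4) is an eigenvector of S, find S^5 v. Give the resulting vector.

First find the eigenvalue: Sv = (-35, -10, -20) = -5·(7, 2, 4), so λ = -5.
Then S^5 v = λ^5·v = (-5)^5·(7, 2, 4) = -3125·(7, 2, 4) = (-21875, -6250, -12500).

(-21875, -6250, -12500)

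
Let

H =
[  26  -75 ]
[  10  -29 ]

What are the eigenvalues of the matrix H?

-4, 1

det(H - lambda·I) = (26 - lambda)(-29 - lambda) - (-75)·(10) = lambda^2 + 3·lambda - 4.
This factors as (lambda + 4)·(lambda - 1) = 0.
Eigenvalues: -4, 1.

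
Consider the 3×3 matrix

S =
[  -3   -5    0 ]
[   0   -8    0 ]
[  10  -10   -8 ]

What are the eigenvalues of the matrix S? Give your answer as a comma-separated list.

Set up det(rI - S) = 0.
Expanding along the first row, p(r) = r^3 + 19r^2 + 112r + 192.
Since p(-3) = 0, r = -3 is a root.
Dividing by (r + 3) leaves r^2 + 16r + 64.
The quadratic factor is (r + 8)^2.
Eigenvalues: -8, -8, -3.

-8, -8, -3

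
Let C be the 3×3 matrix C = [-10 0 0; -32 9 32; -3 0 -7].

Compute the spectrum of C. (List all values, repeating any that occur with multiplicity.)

-10, -7, 9

Compute the characteristic polynomial p(s) = det(sI - C).
Expanding along the first row, p(s) = s^3 + 8s^2 - 83s - 630.
Since p(-7) = 0, s = -7 is a root.
Factor out (s + 7): p(s) = (s + 7)·(s^2 + s - 90).
The quadratic factors as (s + 10)·(s - 9).
Eigenvalues: -10, -7, 9.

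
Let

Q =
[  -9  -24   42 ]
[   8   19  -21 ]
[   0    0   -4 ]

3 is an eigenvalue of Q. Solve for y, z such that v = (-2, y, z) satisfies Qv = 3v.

1, 0

We need (Q - 3I)v = 0.
Q - 3I = [[-12, -24, 42], [8, 16, -21], [0, 0, -7]].
Row 1: (-12)·-2 + (-24)·y + (42)·z = 0
Row 2: (8)·-2 + (16)·y + (-21)·z = 0
Row 3: (0)·-2 + (0)·y + (-7)·z = 0
Solving gives y = 1, z = 0.
Check: Q·(-2, 1, 0) = (-6, 3, 0) = 3·(-2, 1, 0).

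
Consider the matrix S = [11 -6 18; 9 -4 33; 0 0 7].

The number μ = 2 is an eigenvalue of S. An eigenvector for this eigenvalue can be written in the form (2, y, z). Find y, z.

We need (S - 2I)v = 0.
S - 2I = [[9, -6, 18], [9, -6, 33], [0, 0, 5]].
Row 1: (9)·2 + (-6)·y + (18)·z = 0
Row 2: (9)·2 + (-6)·y + (33)·z = 0
Row 3: (0)·2 + (0)·y + (5)·z = 0
Solving gives y = 3, z = 0.
Check: S·(2, 3, 0) = (4, 6, 0) = 2·(2, 3, 0).

3, 0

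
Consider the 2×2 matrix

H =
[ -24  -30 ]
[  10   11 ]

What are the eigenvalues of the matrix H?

-9, -4

det(H - lambda·I) = (-24 - lambda)(11 - lambda) - (-30)·(10) = lambda^2 + 13·lambda + 36.
This factors as (lambda + 9)·(lambda + 4) = 0.
Eigenvalues: -9, -4.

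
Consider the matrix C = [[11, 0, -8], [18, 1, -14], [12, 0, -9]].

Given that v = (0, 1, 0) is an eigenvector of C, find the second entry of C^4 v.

1

First find the eigenvalue: Cv = (0, 1, 0) = 1·(0, 1, 0), so λ = 1.
Then C^4 v = λ^4·v = 1^4·(0, 1, 0) = 1·(0, 1, 0) = (0, 1, 0).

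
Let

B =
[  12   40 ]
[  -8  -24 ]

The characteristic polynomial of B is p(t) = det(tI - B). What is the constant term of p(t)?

p(t) = t^2 + 12t + 32.
The constant term is 32.

32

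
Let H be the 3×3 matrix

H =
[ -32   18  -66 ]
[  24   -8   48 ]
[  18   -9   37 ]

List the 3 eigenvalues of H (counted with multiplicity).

Compute the characteristic polynomial p(μ) = det(μI - H).
Expanding along the first row, p(μ) = μ^3 + 3μ^2 - 36μ + 32.
Try μ = -8: p(-8) = 0, so -8 is a root.
Dividing by (μ + 8) leaves μ^2 - 5μ + 4.
The quadratic factors as (μ - 1)·(μ - 4).
Eigenvalues: -8, 1, 4.

-8, 1, 4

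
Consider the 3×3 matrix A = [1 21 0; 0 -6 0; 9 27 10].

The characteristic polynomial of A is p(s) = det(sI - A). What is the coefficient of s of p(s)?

-56

p(s) = s^3 - 5s^2 - 56s + 60.
The coefficient of s is -56.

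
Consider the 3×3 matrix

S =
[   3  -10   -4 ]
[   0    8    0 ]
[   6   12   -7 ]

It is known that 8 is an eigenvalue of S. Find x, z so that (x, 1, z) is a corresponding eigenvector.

We need (S - 8I)v = 0.
S - 8I = [[-5, -10, -4], [0, 0, 0], [6, 12, -15]].
Row 1: (-5)·x + (-10)·1 + (-4)·z = 0
Row 2: (0)·x + (0)·1 + (0)·z = 0
Row 3: (6)·x + (12)·1 + (-15)·z = 0
Solving gives x = -2, z = 0.
Check: S·(-2, 1, 0) = (-16, 8, 0) = 8·(-2, 1, 0).

-2, 0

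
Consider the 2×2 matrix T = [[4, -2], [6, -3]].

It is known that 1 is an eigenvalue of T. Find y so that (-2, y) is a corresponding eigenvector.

We need (T - 1I)v = 0.
T - 1I = [[3, -2], [6, -4]].
Row 1: (3)·-2 + (-2)·y = 0
Row 2: (6)·-2 + (-4)·y = 0
Solving gives y = -3.
Check: T·(-2, -3) = (-2, -3) = 1·(-2, -3).

-3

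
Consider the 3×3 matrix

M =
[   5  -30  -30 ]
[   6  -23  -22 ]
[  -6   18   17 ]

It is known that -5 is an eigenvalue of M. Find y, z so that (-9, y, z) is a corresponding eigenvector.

-3, 0

We need (M + 5I)v = 0.
M + 5I = [[10, -30, -30], [6, -18, -22], [-6, 18, 22]].
Row 1: (10)·-9 + (-30)·y + (-30)·z = 0
Row 2: (6)·-9 + (-18)·y + (-22)·z = 0
Row 3: (-6)·-9 + (18)·y + (22)·z = 0
Solving gives y = -3, z = 0.
Check: M·(-9, -3, 0) = (45, 15, 0) = -5·(-9, -3, 0).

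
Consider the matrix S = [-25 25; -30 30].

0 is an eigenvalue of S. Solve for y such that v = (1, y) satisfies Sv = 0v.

1

We need (S)v = 0.
S = [[-25, 25], [-30, 30]].
Row 1: (-25)·1 + (25)·y = 0
Row 2: (-30)·1 + (30)·y = 0
Solving gives y = 1.
Check: S·(1, 1) = (0, 0) = 0·(1, 1).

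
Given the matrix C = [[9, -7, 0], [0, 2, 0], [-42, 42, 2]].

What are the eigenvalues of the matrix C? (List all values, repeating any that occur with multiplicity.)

The characteristic polynomial is p(λ) = det(λI - C).
Expanding the 3×3 determinant: p(λ) = λ^3 - 13λ^2 + 40λ - 36.
Since p(2) = 0, λ = 2 is a root.
Factor out (λ - 2): p(λ) = (λ - 2)·(λ^2 - 11λ + 18).
The quadratic factors as (λ - 2)·(λ - 9).
Eigenvalues: 2, 2, 9.

2, 2, 9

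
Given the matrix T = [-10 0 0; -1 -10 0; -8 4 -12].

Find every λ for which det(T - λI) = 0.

-12, -10, -10

T is lower triangular, so its eigenvalues are the diagonal entries.
Diagonal: -10, -10, -12.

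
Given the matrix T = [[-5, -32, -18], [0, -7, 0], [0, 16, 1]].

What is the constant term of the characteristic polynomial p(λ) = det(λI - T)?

p(0) = det(0·I − T) = det(−T) = (−1)^3·det(T).
det(T) = 35, so p(0) = -35.

-35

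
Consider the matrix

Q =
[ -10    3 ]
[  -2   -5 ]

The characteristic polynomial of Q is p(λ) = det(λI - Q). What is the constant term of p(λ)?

p(λ) = λ^2 + 15λ + 56.
The constant term is 56.

56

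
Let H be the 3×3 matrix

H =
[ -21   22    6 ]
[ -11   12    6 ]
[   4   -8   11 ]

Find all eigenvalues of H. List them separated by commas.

-10, 5, 7

Set up det(μI - H) = 0.
Expanding along the first row, p(μ) = μ^3 - 2μ^2 - 85μ + 350.
Rational-root test: μ = 7 gives p(7) = 0.
Dividing by (μ - 7) leaves μ^2 + 5μ - 50.
The quadratic factors as (μ + 10)·(μ - 5).
Eigenvalues: -10, 5, 7.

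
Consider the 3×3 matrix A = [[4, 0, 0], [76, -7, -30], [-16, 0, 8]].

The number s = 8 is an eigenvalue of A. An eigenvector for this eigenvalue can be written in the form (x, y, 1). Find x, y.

0, -2

We need (A - 8I)v = 0.
A - 8I = [[-4, 0, 0], [76, -15, -30], [-16, 0, 0]].
Row 1: (-4)·x + (0)·y + (0)·1 = 0
Row 2: (76)·x + (-15)·y + (-30)·1 = 0
Row 3: (-16)·x + (0)·y + (0)·1 = 0
Solving gives x = 0, y = -2.
Check: A·(0, -2, 1) = (0, -16, 8) = 8·(0, -2, 1).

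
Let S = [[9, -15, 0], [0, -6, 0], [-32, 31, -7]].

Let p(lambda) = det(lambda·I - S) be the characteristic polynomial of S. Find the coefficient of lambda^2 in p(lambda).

The coefficient of lambda^2 of det(lambda·I - S) is −trace(S).
trace(S) = (9) + (-6) + (-7) = -4, so the coefficient is 4.

4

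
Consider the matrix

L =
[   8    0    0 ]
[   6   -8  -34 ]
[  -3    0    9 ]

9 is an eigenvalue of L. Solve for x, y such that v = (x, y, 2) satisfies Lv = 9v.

0, -4

We need (L - 9I)v = 0.
L - 9I = [[-1, 0, 0], [6, -17, -34], [-3, 0, 0]].
Row 1: (-1)·x + (0)·y + (0)·2 = 0
Row 2: (6)·x + (-17)·y + (-34)·2 = 0
Row 3: (-3)·x + (0)·y + (0)·2 = 0
Solving gives x = 0, y = -4.
Check: L·(0, -4, 2) = (0, -36, 18) = 9·(0, -4, 2).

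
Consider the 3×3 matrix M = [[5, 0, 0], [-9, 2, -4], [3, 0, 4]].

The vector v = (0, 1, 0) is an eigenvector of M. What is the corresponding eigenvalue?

2

Compute Mv: M·(0, 1, 0) = (0, 2, 0).
Since Mv = λv, compare component 2: 2 = λ·1, so λ = 2.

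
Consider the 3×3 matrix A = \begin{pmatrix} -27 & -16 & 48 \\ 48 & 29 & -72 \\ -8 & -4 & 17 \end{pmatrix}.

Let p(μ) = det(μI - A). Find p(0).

-225

p(0) = det(0·I − A) = det(−A) = (−1)^3·det(A).
det(A) = 225, so p(0) = -225.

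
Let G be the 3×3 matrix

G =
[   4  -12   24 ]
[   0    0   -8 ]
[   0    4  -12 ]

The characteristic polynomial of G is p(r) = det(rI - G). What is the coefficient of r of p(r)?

p(r) = r^3 + 8r^2 - 16r - 128.
The coefficient of r is -16.

-16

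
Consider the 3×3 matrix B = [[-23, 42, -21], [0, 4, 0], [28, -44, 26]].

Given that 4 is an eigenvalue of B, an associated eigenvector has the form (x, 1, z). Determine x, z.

0, 2

We need (B - 4I)v = 0.
B - 4I = [[-27, 42, -21], [0, 0, 0], [28, -44, 22]].
Row 1: (-27)·x + (42)·1 + (-21)·z = 0
Row 2: (0)·x + (0)·1 + (0)·z = 0
Row 3: (28)·x + (-44)·1 + (22)·z = 0
Solving gives x = 0, z = 2.
Check: B·(0, 1, 2) = (0, 4, 8) = 4·(0, 1, 2).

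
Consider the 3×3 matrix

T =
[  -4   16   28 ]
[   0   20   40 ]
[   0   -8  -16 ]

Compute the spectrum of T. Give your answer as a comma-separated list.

-4, 0, 4

The characteristic polynomial is p(λ) = det(λI - T).
Expanding along the first row, p(λ) = λ^3 - 16λ.
Since p(0) = 0, λ = 0 is a root.
Factor out λ: p(λ) = λ·(λ^2 - 16).
The quadratic factors as (λ + 4)·(λ - 4).
Eigenvalues: -4, 0, 4.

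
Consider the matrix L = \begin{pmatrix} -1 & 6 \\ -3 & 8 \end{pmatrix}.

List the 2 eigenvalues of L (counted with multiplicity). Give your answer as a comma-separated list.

2, 5

det(L - tI) = (-1 - t)(8 - t) - (6)·(-3) = t^2 - 7t + 10.
This factors as (t - 2)·(t - 5) = 0.
Eigenvalues: 2, 5.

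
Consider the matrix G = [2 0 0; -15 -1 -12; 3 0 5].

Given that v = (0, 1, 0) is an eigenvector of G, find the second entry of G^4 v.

1

First find the eigenvalue: Gv = (0, -1, 0) = -1·(0, 1, 0), so λ = -1.
Then G^4 v = λ^4·v = (-1)^4·(0, 1, 0) = 1·(0, 1, 0) = (0, 1, 0).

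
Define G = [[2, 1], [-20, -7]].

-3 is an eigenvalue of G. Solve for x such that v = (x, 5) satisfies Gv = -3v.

-1

We need (G + 3I)v = 0.
G + 3I = [[5, 1], [-20, -4]].
Row 1: (5)·x + (1)·5 = 0
Row 2: (-20)·x + (-4)·5 = 0
Solving gives x = -1.
Check: G·(-1, 5) = (3, -15) = -3·(-1, 5).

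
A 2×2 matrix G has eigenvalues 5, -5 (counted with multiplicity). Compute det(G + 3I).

-16

If G has eigenvalues 5, -5, then G + 3I has eigenvalues 8, -2.
det(G + 3I) = (8) · (-2) = -16.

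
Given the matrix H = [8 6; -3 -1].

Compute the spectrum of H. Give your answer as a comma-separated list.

det(H - sI) = (8 - s)(-1 - s) - (6)·(-3) = s^2 - 7s + 10.
This factors as (s - 2)·(s - 5) = 0.
Eigenvalues: 2, 5.

2, 5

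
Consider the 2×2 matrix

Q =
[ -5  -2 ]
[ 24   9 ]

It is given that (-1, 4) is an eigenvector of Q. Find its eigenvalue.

Compute Qv: Q·(-1, 4) = (-3, 12).
Since Qv = λv, compare component 1: -3 = λ·-1, so λ = 3.

3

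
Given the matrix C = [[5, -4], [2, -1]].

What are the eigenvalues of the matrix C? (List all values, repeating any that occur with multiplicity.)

det(C - tI) = (5 - t)(-1 - t) - (-4)·(2) = t^2 - 4t + 3.
This factors as (t - 1)·(t - 3) = 0.
Eigenvalues: 1, 3.

1, 3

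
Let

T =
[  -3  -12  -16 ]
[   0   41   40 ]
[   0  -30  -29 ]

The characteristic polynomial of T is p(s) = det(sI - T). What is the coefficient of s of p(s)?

-25

p(s) = s^3 - 9s^2 - 25s + 33.
The coefficient of s is -25.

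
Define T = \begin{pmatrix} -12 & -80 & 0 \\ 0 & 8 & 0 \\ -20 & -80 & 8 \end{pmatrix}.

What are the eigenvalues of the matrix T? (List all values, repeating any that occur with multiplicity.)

Compute the characteristic polynomial p(λ) = det(λI - T).
Expanding along the first row, p(λ) = λ^3 - 4λ^2 - 128λ + 768.
Rational-root test: λ = -12 gives p(-12) = 0.
Dividing by (λ + 12) leaves λ^2 - 16λ + 64.
The quadratic factor is (λ - 8)^2.
Eigenvalues: -12, 8, 8.

-12, 8, 8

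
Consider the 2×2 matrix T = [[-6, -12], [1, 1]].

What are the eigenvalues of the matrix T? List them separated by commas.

det(T - tI) = (-6 - t)(1 - t) - (-12)·(1) = t^2 + 5t + 6.
This factors as (t + 3)·(t + 2) = 0.
Eigenvalues: -3, -2.

-3, -2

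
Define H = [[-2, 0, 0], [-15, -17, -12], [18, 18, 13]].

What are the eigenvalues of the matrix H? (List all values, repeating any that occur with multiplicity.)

The characteristic polynomial is p(lambda) = det(lambda·I - H).
Expanding along the first row, p(lambda) = lambda^3 + 6·lambda^2 + 3·lambda - 10.
Rational-root test: lambda = -2 gives p(-2) = 0.
Factor out (lambda + 2): p(lambda) = (lambda + 2)·(lambda^2 + 4·lambda - 5).
The quadratic factors as (lambda + 5)·(lambda - 1).
Eigenvalues: -5, -2, 1.

-5, -2, 1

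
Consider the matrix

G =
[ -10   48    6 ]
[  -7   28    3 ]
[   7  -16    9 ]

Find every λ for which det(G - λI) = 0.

Compute the characteristic polynomial p(lambda) = det(lambda·I - G).
Expanding along the first row, p(lambda) = lambda^3 - 27·lambda^2 + 224·lambda - 528.
Since p(4) = 0, lambda = 4 is a root.
Dividing by (lambda - 4) leaves lambda^2 - 23·lambda + 132.
The quadratic factors as (lambda - 11)·(lambda - 12).
Eigenvalues: 4, 11, 12.

4, 11, 12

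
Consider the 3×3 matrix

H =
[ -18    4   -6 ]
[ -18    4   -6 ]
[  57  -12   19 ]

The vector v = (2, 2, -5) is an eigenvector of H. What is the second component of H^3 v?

2

First find the eigenvalue: Hv = (2, 2, -5) = 1·(2, 2, -5), so λ = 1.
Then H^3 v = λ^3·v = 1^3·(2, 2, -5) = 1·(2, 2, -5) = (2, 2, -5).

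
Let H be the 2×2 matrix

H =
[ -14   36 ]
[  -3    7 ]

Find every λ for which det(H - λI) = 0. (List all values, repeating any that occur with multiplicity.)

det(H - μI) = (-14 - μ)(7 - μ) - (36)·(-3) = μ^2 + 7μ + 10.
This factors as (μ + 5)·(μ + 2) = 0.
Eigenvalues: -5, -2.

-5, -2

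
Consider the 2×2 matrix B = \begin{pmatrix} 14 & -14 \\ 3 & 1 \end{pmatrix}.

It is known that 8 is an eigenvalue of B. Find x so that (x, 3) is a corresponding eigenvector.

We need (B - 8I)v = 0.
B - 8I = [[6, -14], [3, -7]].
Row 1: (6)·x + (-14)·3 = 0
Row 2: (3)·x + (-7)·3 = 0
Solving gives x = 7.
Check: B·(7, 3) = (56, 24) = 8·(7, 3).

7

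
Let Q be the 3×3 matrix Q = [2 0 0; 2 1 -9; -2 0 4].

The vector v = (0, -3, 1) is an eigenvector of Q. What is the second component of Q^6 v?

First find the eigenvalue: Qv = (0, -12, 4) = 4·(0, -3, 1), so λ = 4.
Then Q^6 v = λ^6·v = 4^6·(0, -3, 1) = 4096·(0, -3, 1) = (0, -12288, 4096).

-12288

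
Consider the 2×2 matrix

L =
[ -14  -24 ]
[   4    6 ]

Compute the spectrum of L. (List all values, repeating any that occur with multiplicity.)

-6, -2

det(L - sI) = (-14 - s)(6 - s) - (-24)·(4) = s^2 + 8s + 12.
This factors as (s + 6)·(s + 2) = 0.
Eigenvalues: -6, -2.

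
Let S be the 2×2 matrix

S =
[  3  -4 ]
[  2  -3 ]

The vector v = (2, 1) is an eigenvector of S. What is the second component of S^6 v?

First find the eigenvalue: Sv = (2, 1) = 1·(2, 1), so λ = 1.
Then S^6 v = λ^6·v = 1^6·(2, 1) = 1·(2, 1) = (2, 1).

1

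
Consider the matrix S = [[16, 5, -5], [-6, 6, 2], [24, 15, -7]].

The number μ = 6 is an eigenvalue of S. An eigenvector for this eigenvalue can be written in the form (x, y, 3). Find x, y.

1, 1

We need (S - 6I)v = 0.
S - 6I = [[10, 5, -5], [-6, 0, 2], [24, 15, -13]].
Row 1: (10)·x + (5)·y + (-5)·3 = 0
Row 2: (-6)·x + (0)·y + (2)·3 = 0
Row 3: (24)·x + (15)·y + (-13)·3 = 0
Solving gives x = 1, y = 1.
Check: S·(1, 1, 3) = (6, 6, 18) = 6·(1, 1, 3).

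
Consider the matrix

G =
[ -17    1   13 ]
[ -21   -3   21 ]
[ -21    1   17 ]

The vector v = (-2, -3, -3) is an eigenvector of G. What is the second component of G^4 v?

-768

First find the eigenvalue: Gv = (-8, -12, -12) = 4·(-2, -3, -3), so λ = 4.
Then G^4 v = λ^4·v = 4^4·(-2, -3, -3) = 256·(-2, -3, -3) = (-512, -768, -768).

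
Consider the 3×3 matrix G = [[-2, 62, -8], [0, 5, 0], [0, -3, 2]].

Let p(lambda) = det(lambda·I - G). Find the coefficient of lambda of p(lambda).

p(lambda) = lambda^3 - 5·lambda^2 - 4·lambda + 20.
The coefficient of lambda is -4.

-4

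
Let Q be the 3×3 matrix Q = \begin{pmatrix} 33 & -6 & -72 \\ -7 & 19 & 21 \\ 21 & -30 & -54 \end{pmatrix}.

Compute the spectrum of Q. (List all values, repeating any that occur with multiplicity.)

-9, -2, 9

Compute the characteristic polynomial p(λ) = det(λI - Q).
Cofactor expansion gives p(λ) = λ^3 + 2λ^2 - 81λ - 162.
Try λ = -2: p(-2) = 0, so -2 is a root.
Factor out (λ + 2): p(λ) = (λ + 2)·(λ^2 - 81).
The quadratic factors as (λ + 9)·(λ - 9).
Eigenvalues: -9, -2, 9.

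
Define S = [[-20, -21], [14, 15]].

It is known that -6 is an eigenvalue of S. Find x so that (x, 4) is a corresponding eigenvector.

We need (S + 6I)v = 0.
S + 6I = [[-14, -21], [14, 21]].
Row 1: (-14)·x + (-21)·4 = 0
Row 2: (14)·x + (21)·4 = 0
Solving gives x = -6.
Check: S·(-6, 4) = (36, -24) = -6·(-6, 4).

-6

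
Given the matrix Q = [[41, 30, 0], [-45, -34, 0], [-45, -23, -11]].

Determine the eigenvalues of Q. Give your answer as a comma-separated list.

-11, -4, 11

The characteristic polynomial is p(μ) = det(μI - Q).
Cofactor expansion gives p(μ) = μ^3 + 4μ^2 - 121μ - 484.
Rational-root test: μ = -4 gives p(-4) = 0.
Dividing by (μ + 4) leaves μ^2 - 121.
The quadratic factors as (μ + 11)·(μ - 11).
Eigenvalues: -11, -4, 11.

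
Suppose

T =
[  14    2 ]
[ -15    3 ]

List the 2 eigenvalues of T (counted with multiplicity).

det(T - λI) = (14 - λ)(3 - λ) - (2)·(-15) = λ^2 - 17λ + 72.
This factors as (λ - 8)·(λ - 9) = 0.
Eigenvalues: 8, 9.

8, 9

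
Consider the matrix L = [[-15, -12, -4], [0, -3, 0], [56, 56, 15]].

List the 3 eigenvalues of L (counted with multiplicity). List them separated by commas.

-3, -1, 1

Set up det(sI - L) = 0.
Cofactor expansion gives p(s) = s^3 + 3s^2 - s - 3.
Since p(1) = 0, s = 1 is a root.
Factor out (s - 1): p(s) = (s - 1)·(s^2 + 4s + 3).
The quadratic factors as (s + 3)·(s + 1).
Eigenvalues: -3, -1, 1.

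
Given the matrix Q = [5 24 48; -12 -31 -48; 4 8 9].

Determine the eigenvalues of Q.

-7, -7, -3

Compute the characteristic polynomial p(t) = det(tI - Q).
Expanding along the first row, p(t) = t^3 + 17t^2 + 91t + 147.
Try t = -7: p(-7) = 0, so -7 is a root.
Dividing by (t + 7) leaves t^2 + 10t + 21.
The quadratic factors as (t + 7)·(t + 3).
Eigenvalues: -7, -7, -3.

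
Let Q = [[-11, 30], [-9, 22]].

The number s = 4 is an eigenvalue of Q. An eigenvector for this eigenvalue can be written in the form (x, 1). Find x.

2

We need (Q - 4I)v = 0.
Q - 4I = [[-15, 30], [-9, 18]].
Row 1: (-15)·x + (30)·1 = 0
Row 2: (-9)·x + (18)·1 = 0
Solving gives x = 2.
Check: Q·(2, 1) = (8, 4) = 4·(2, 1).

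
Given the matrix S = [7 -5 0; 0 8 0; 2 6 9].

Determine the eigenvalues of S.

Set up det(tI - S) = 0.
Cofactor expansion gives p(t) = t^3 - 24t^2 + 191t - 504.
Rational-root test: t = 7 gives p(7) = 0.
Dividing by (t - 7) leaves t^2 - 17t + 72.
The quadratic factors as (t - 8)·(t - 9).
Eigenvalues: 7, 8, 9.

7, 8, 9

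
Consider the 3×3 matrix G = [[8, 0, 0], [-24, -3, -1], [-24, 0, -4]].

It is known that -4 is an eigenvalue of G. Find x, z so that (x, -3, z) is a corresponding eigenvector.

We need (G + 4I)v = 0.
G + 4I = [[12, 0, 0], [-24, 1, -1], [-24, 0, 0]].
Row 1: (12)·x + (0)·-3 + (0)·z = 0
Row 2: (-24)·x + (1)·-3 + (-1)·z = 0
Row 3: (-24)·x + (0)·-3 + (0)·z = 0
Solving gives x = 0, z = -3.
Check: G·(0, -3, -3) = (0, 12, 12) = -4·(0, -3, -3).

0, -3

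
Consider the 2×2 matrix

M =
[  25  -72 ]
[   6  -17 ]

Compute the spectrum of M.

det(M - λI) = (25 - λ)(-17 - λ) - (-72)·(6) = λ^2 - 8λ + 7.
This factors as (λ - 1)·(λ - 7) = 0.
Eigenvalues: 1, 7.

1, 7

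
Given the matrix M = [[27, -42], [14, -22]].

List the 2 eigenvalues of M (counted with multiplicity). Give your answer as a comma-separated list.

-1, 6

det(M - λI) = (27 - λ)(-22 - λ) - (-42)·(14) = λ^2 - 5λ - 6.
This factors as (λ + 1)·(λ - 6) = 0.
Eigenvalues: -1, 6.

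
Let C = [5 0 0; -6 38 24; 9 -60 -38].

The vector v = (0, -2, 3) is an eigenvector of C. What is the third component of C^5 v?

96

First find the eigenvalue: Cv = (0, -4, 6) = 2·(0, -2, 3), so λ = 2.
Then C^5 v = λ^5·v = 2^5·(0, -2, 3) = 32·(0, -2, 3) = (0, -64, 96).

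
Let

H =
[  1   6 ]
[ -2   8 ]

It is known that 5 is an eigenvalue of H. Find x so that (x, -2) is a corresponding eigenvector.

We need (H - 5I)v = 0.
H - 5I = [[-4, 6], [-2, 3]].
Row 1: (-4)·x + (6)·-2 = 0
Row 2: (-2)·x + (3)·-2 = 0
Solving gives x = -3.
Check: H·(-3, -2) = (-15, -10) = 5·(-3, -2).

-3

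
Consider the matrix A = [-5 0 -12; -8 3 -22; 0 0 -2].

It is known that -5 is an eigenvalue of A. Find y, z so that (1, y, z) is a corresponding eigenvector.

1, 0

We need (A + 5I)v = 0.
A + 5I = [[0, 0, -12], [-8, 8, -22], [0, 0, 3]].
Row 1: (0)·1 + (0)·y + (-12)·z = 0
Row 2: (-8)·1 + (8)·y + (-22)·z = 0
Row 3: (0)·1 + (0)·y + (3)·z = 0
Solving gives y = 1, z = 0.
Check: A·(1, 1, 0) = (-5, -5, 0) = -5·(1, 1, 0).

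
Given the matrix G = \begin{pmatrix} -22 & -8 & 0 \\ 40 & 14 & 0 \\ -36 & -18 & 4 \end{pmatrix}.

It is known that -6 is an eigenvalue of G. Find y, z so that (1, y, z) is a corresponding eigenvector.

We need (G + 6I)v = 0.
G + 6I = [[-16, -8, 0], [40, 20, 0], [-36, -18, 10]].
Row 1: (-16)·1 + (-8)·y + (0)·z = 0
Row 2: (40)·1 + (20)·y + (0)·z = 0
Row 3: (-36)·1 + (-18)·y + (10)·z = 0
Solving gives y = -2, z = 0.
Check: G·(1, -2, 0) = (-6, 12, 0) = -6·(1, -2, 0).

-2, 0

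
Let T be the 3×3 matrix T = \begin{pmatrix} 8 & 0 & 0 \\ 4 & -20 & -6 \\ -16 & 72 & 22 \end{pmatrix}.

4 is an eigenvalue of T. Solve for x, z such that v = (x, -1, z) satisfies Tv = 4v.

We need (T - 4I)v = 0.
T - 4I = [[4, 0, 0], [4, -24, -6], [-16, 72, 18]].
Row 1: (4)·x + (0)·-1 + (0)·z = 0
Row 2: (4)·x + (-24)·-1 + (-6)·z = 0
Row 3: (-16)·x + (72)·-1 + (18)·z = 0
Solving gives x = 0, z = 4.
Check: T·(0, -1, 4) = (0, -4, 16) = 4·(0, -1, 4).

0, 4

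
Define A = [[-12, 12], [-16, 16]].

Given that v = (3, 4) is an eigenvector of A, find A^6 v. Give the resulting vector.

(12288, 16384)

First find the eigenvalue: Av = (12, 16) = 4·(3, 4), so λ = 4.
Then A^6 v = λ^6·v = 4^6·(3, 4) = 4096·(3, 4) = (12288, 16384).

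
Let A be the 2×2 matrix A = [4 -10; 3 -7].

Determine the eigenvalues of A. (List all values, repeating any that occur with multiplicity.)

det(A - sI) = (4 - s)(-7 - s) - (-10)·(3) = s^2 + 3s + 2.
This factors as (s + 2)·(s + 1) = 0.
Eigenvalues: -2, -1.

-2, -1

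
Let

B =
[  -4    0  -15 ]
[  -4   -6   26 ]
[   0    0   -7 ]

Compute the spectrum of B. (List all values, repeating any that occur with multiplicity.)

Set up det(rI - B) = 0.
Expanding the 3×3 determinant: p(r) = r^3 + 17r^2 + 94r + 168.
Rational-root test: r = -4 gives p(-4) = 0.
Dividing by (r + 4) leaves r^2 + 13r + 42.
The quadratic factors as (r + 7)·(r + 6).
Eigenvalues: -7, -6, -4.

-7, -6, -4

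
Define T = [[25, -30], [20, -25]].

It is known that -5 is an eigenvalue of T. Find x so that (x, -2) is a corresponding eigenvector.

We need (T + 5I)v = 0.
T + 5I = [[30, -30], [20, -20]].
Row 1: (30)·x + (-30)·-2 = 0
Row 2: (20)·x + (-20)·-2 = 0
Solving gives x = -2.
Check: T·(-2, -2) = (10, 10) = -5·(-2, -2).

-2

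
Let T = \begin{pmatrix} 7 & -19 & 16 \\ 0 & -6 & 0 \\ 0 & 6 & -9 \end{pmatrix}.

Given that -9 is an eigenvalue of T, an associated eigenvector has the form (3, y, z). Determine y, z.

0, -3

We need (T + 9I)v = 0.
T + 9I = [[16, -19, 16], [0, 3, 0], [0, 6, 0]].
Row 1: (16)·3 + (-19)·y + (16)·z = 0
Row 2: (0)·3 + (3)·y + (0)·z = 0
Row 3: (0)·3 + (6)·y + (0)·z = 0
Solving gives y = 0, z = -3.
Check: T·(3, 0, -3) = (-27, 0, 27) = -9·(3, 0, -3).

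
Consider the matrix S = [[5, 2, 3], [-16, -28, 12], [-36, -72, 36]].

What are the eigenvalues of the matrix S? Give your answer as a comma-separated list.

Set up det(rI - S) = 0.
Expanding along the first row, p(r) = r^3 - 13r^2 + 36r.
Rational-root test: r = 0 gives p(0) = 0.
Factor out r: p(r) = r·(r^2 - 13r + 36).
The quadratic factors as (r - 4)·(r - 9).
Eigenvalues: 0, 4, 9.

0, 4, 9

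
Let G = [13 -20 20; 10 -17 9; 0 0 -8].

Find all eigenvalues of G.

Set up det(sI - G) = 0.
Expanding along the first row, p(s) = s^3 + 12s^2 + 11s - 168.
Try s = 3: p(3) = 0, so 3 is a root.
Dividing by (s - 3) leaves s^2 + 15s + 56.
The quadratic factors as (s + 8)·(s + 7).
Eigenvalues: -8, -7, 3.

-8, -7, 3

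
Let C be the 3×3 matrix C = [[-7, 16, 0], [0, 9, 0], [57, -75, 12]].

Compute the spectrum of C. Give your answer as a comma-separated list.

-7, 9, 12

Set up det(λI - C) = 0.
Expanding along the first row, p(λ) = λ^3 - 14λ^2 - 39λ + 756.
Try λ = -7: p(-7) = 0, so -7 is a root.
Factor out (λ + 7): p(λ) = (λ + 7)·(λ^2 - 21λ + 108).
The quadratic factors as (λ - 9)·(λ - 12).
Eigenvalues: -7, 9, 12.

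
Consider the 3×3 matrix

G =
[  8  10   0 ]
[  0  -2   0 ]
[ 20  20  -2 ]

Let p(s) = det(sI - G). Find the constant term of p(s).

p(s) = s^3 - 4s^2 - 28s - 32.
The constant term is -32.

-32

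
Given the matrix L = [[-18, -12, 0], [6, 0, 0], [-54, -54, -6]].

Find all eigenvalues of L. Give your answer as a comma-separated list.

-12, -6, -6

The characteristic polynomial is p(s) = det(sI - L).
Expanding the 3×3 determinant: p(s) = s^3 + 24s^2 + 180s + 432.
Rational-root test: s = -12 gives p(-12) = 0.
Factor out (s + 12): p(s) = (s + 12)·(s^2 + 12s + 36).
The quadratic factor is (s + 6)^2.
Eigenvalues: -12, -6, -6.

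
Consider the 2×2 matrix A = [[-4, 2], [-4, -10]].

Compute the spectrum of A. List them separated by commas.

-8, -6

det(A - λI) = (-4 - λ)(-10 - λ) - (2)·(-4) = λ^2 + 14λ + 48.
This factors as (λ + 8)·(λ + 6) = 0.
Eigenvalues: -8, -6.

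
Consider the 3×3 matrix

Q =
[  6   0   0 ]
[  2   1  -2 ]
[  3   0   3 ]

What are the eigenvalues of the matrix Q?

1, 3, 6

Compute the characteristic polynomial p(μ) = det(μI - Q).
Expanding along the first row, p(μ) = μ^3 - 10μ^2 + 27μ - 18.
Try μ = 1: p(1) = 0, so 1 is a root.
Dividing by (μ - 1) leaves μ^2 - 9μ + 18.
The quadratic factors as (μ - 3)·(μ - 6).
Eigenvalues: 1, 3, 6.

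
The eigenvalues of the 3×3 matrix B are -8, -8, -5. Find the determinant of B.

-320

det(B) is the product of the eigenvalues: (-8) · (-8) · (-5) = -320.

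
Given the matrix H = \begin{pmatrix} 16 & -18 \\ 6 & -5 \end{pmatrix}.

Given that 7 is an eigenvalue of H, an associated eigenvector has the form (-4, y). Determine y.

We need (H - 7I)v = 0.
H - 7I = [[9, -18], [6, -12]].
Row 1: (9)·-4 + (-18)·y = 0
Row 2: (6)·-4 + (-12)·y = 0
Solving gives y = -2.
Check: H·(-4, -2) = (-28, -14) = 7·(-4, -2).

-2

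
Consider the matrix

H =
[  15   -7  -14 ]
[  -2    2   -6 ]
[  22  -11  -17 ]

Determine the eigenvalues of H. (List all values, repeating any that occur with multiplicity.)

The characteristic polynomial is p(r) = det(rI - H).
Expanding the 3×3 determinant: p(r) = r^3 - 31r + 30.
Since p(-6) = 0, r = -6 is a root.
Factor out (r + 6): p(r) = (r + 6)·(r^2 - 6r + 5).
The quadratic factors as (r - 1)·(r - 5).
Eigenvalues: -6, 1, 5.

-6, 1, 5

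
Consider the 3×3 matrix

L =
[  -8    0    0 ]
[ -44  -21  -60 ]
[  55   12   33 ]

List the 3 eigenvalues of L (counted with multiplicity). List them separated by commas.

Compute the characteristic polynomial p(μ) = det(μI - L).
Expanding along the first row, p(μ) = μ^3 - 4μ^2 - 69μ + 216.
Since p(3) = 0, μ = 3 is a root.
Factor out (μ - 3): p(μ) = (μ - 3)·(μ^2 - μ - 72).
The quadratic factors as (μ + 8)·(μ - 9).
Eigenvalues: -8, 3, 9.

-8, 3, 9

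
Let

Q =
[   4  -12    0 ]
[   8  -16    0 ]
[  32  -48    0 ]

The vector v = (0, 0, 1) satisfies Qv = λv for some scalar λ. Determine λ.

Compute Qv: Q·(0, 0, 1) = (0, 0, 0).
Since Qv = λv, compare component 3: 0 = λ·1, so λ = 0.

0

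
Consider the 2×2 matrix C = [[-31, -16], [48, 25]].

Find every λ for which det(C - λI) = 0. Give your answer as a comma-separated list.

det(C - lambda·I) = (-31 - lambda)(25 - lambda) - (-16)·(48) = lambda^2 + 6·lambda - 7.
This factors as (lambda + 7)·(lambda - 1) = 0.
Eigenvalues: -7, 1.

-7, 1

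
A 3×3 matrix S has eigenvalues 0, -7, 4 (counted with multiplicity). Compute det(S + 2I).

If S has eigenvalues 0, -7, 4, then S + 2I has eigenvalues 2, -5, 6.
det(S + 2I) = (2) · (-5) · (6) = -60.

-60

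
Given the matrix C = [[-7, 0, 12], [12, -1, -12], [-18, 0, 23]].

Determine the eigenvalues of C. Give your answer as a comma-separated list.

The characteristic polynomial is p(λ) = det(λI - C).
Cofactor expansion gives p(λ) = λ^3 - 15λ^2 + 39λ + 55.
Since p(-1) = 0, λ = -1 is a root.
Factor out (λ + 1): p(λ) = (λ + 1)·(λ^2 - 16λ + 55).
The quadratic factors as (λ - 5)·(λ - 11).
Eigenvalues: -1, 5, 11.

-1, 5, 11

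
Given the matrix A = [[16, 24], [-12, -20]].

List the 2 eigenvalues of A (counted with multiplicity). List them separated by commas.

-8, 4

det(A - λI) = (16 - λ)(-20 - λ) - (24)·(-12) = λ^2 + 4λ - 32.
This factors as (λ + 8)·(λ - 4) = 0.
Eigenvalues: -8, 4.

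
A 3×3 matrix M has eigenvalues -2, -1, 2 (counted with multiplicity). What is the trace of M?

trace(M) is the sum of the eigenvalues: (-2) + (-1) + (2) = -1.

-1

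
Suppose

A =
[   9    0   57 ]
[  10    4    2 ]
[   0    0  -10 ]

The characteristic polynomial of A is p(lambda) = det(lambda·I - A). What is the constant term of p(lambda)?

p(lambda) = lambda^3 - 3·lambda^2 - 94·lambda + 360.
The constant term is 360.

360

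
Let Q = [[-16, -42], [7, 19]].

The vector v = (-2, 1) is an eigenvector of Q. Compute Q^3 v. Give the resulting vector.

(-250, 125)

First find the eigenvalue: Qv = (-10, 5) = 5·(-2, 1), so λ = 5.
Then Q^3 v = λ^3·v = 5^3·(-2, 1) = 125·(-2, 1) = (-250, 125).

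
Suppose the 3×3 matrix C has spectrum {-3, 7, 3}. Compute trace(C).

7

trace(C) is the sum of the eigenvalues: (-3) + (7) + (3) = 7.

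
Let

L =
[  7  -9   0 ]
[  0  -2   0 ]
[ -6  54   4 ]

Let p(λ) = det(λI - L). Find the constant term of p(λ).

56

p(λ) = λ^3 - 9λ^2 + 6λ + 56.
The constant term is 56.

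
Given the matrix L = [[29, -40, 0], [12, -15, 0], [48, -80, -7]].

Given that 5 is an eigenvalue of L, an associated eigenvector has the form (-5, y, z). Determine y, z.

We need (L - 5I)v = 0.
L - 5I = [[24, -40, 0], [12, -20, 0], [48, -80, -12]].
Row 1: (24)·-5 + (-40)·y + (0)·z = 0
Row 2: (12)·-5 + (-20)·y + (0)·z = 0
Row 3: (48)·-5 + (-80)·y + (-12)·z = 0
Solving gives y = -3, z = 0.
Check: L·(-5, -3, 0) = (-25, -15, 0) = 5·(-5, -3, 0).

-3, 0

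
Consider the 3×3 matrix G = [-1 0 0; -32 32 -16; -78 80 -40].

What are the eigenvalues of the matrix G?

Compute the characteristic polynomial p(lambda) = det(lambda·I - G).
Cofactor expansion gives p(lambda) = lambda^3 + 9·lambda^2 + 8·lambda.
Rational-root test: lambda = -1 gives p(-1) = 0.
Factor out (lambda + 1): p(lambda) = (lambda + 1)·(lambda^2 + 8·lambda).
The quadratic factors as (lambda + 8)·lambda.
Eigenvalues: -8, -1, 0.

-8, -1, 0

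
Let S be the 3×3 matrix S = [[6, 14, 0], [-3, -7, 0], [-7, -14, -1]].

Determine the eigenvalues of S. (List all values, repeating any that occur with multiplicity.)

The characteristic polynomial is p(lambda) = det(lambda·I - S).
Cofactor expansion gives p(lambda) = lambda^3 + 2·lambda^2 + lambda.
Since p(0) = 0, lambda = 0 is a root.
Dividing by lambda leaves lambda^2 + 2·lambda + 1.
The quadratic factor is (lambda + 1)^2.
Eigenvalues: -1, -1, 0.

-1, -1, 0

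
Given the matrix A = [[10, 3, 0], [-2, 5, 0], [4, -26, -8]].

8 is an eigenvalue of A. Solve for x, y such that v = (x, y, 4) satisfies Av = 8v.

3, -2

We need (A - 8I)v = 0.
A - 8I = [[2, 3, 0], [-2, -3, 0], [4, -26, -16]].
Row 1: (2)·x + (3)·y + (0)·4 = 0
Row 2: (-2)·x + (-3)·y + (0)·4 = 0
Row 3: (4)·x + (-26)·y + (-16)·4 = 0
Solving gives x = 3, y = -2.
Check: A·(3, -2, 4) = (24, -16, 32) = 8·(3, -2, 4).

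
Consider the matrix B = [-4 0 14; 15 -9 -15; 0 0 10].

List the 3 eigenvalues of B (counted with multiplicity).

Compute the characteristic polynomial p(s) = det(sI - B).
Cofactor expansion gives p(s) = s^3 + 3s^2 - 94s - 360.
Try s = -4: p(-4) = 0, so -4 is a root.
Dividing by (s + 4) leaves s^2 - s - 90.
The quadratic factors as (s + 9)·(s - 10).
Eigenvalues: -9, -4, 10.

-9, -4, 10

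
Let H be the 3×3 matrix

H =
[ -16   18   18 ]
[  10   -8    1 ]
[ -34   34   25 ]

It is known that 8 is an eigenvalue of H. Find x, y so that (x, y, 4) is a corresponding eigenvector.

We need (H - 8I)v = 0.
H - 8I = [[-24, 18, 18], [10, -16, 1], [-34, 34, 17]].
Row 1: (-24)·x + (18)·y + (18)·4 = 0
Row 2: (10)·x + (-16)·y + (1)·4 = 0
Row 3: (-34)·x + (34)·y + (17)·4 = 0
Solving gives x = 6, y = 4.
Check: H·(6, 4, 4) = (48, 32, 32) = 8·(6, 4, 4).

6, 4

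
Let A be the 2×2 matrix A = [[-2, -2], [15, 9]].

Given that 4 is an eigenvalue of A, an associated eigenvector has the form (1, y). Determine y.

-3

We need (A - 4I)v = 0.
A - 4I = [[-6, -2], [15, 5]].
Row 1: (-6)·1 + (-2)·y = 0
Row 2: (15)·1 + (5)·y = 0
Solving gives y = -3.
Check: A·(1, -3) = (4, -12) = 4·(1, -3).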